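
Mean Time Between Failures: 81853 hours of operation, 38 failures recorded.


Formula: MTBF = Total operating time / Number of failures
MTBF = 81853 / 38
MTBF = 2154.03 hours

2154.03 hours


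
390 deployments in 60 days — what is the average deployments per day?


Formula: deployments per day = releases / days
= 390 / 60
= 6.5 deploys/day
(equivalently, 45.5 deploys/week)

6.5 deploys/day


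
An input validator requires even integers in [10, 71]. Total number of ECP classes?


Constraint: even integers in [10, 71]
Class 1: x < 10 — out-of-range invalid
Class 2: x in [10,71] but odd — wrong type invalid
Class 3: x in [10,71] and even — valid
Class 4: x > 71 — out-of-range invalid
Total equivalence classes: 4

4 equivalence classes


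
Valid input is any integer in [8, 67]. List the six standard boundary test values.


Range: [8, 67]
Boundaries: just below min, min, min+1, max-1, max, just above max
Values: [7, 8, 9, 66, 67, 68]

[7, 8, 9, 66, 67, 68]


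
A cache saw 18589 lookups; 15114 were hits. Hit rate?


Formula: hit rate = hits / (hits + misses) * 100
hit rate = 15114 / (15114 + 3475) * 100
hit rate = 15114 / 18589 * 100
hit rate = 81.31%

81.31%


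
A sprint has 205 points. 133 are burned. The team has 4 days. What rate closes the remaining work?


Formula: Required rate = Remaining points / Days left
Remaining = 205 - 133 = 72 points
Required rate = 72 / 4 = 18.0 points/day

18.0 points/day


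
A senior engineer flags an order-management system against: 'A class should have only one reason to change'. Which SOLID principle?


This describes the Single Responsibility Principle (SRP)

Single Responsibility Principle (SRP)


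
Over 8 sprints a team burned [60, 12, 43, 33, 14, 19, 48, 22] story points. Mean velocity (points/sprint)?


Formula: Avg velocity = Total points / Number of sprints
Points: [60, 12, 43, 33, 14, 19, 48, 22]
Sum = 60 + 12 + 43 + 33 + 14 + 19 + 48 + 22 = 251
Avg velocity = 251 / 8 = 31.38 points/sprint

31.38 points/sprint


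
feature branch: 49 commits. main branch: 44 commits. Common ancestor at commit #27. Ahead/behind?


Common ancestor: commit #27
feature commits after divergence: 49 - 27 = 22
main commits after divergence: 44 - 27 = 17
feature is 22 commits ahead of main
main is 17 commits ahead of feature

feature ahead: 22, main ahead: 17


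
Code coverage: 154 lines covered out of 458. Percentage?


Coverage = covered / total * 100
Coverage = 154 / 458 * 100
Coverage = 33.62%

33.62%


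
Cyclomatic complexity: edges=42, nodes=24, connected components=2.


Formula: V(G) = E - N + 2P
V(G) = 42 - 24 + 2*2
V(G) = 18 + 4
V(G) = 22

22


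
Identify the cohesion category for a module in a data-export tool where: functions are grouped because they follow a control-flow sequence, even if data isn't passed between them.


Reasoning: Grouped by order of execution within a routine, not by data flow
Type: Procedural cohesion

Procedural cohesion


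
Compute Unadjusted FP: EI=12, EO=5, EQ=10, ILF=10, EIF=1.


UFP = EI*4 + EO*5 + EQ*4 + ILF*10 + EIF*7
UFP = 12*4 + 5*5 + 10*4 + 10*10 + 1*7
UFP = 48 + 25 + 40 + 100 + 7
UFP = 220

220


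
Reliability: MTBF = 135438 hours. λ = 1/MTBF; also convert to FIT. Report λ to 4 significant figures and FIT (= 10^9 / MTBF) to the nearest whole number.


Formula: λ = 1 / MTBF; FIT = λ × 1e9 = 1e9 / MTBF
λ = 1 / 135438 ≈ 7.383e-06 failures/hour
FIT = 1e9 / 135438 ≈ 7383 failures per 1e9 hours (nearest whole number)

λ = 7.383e-06 /h, FIT = 7383


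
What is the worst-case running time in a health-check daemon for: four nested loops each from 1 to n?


Reasoning: four levels of nesting
Complexity: O(n^4)

O(n^4)


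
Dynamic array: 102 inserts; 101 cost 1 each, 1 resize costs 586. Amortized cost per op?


Formula: Amortized cost = Total cost / Operations
Total cost = (101 * 1) + (1 * 586)
Total cost = 101 + 586 = 687
Amortized = 687 / 102 = 6.7353

6.7353


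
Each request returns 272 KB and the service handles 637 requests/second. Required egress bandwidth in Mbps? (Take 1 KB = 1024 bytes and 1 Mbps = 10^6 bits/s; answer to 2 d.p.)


Formula: Mbps = payload_bytes * RPS * 8 / 1e6
Payload per request = 272 KB = 272 * 1024 = 278528 bytes
Total bytes/sec = 278528 * 637 = 177422336
Total bits/sec = 177422336 * 8 = 1419378688
Mbps = 1419378688 / 1e6 = 1419.38

1419.38 Mbps


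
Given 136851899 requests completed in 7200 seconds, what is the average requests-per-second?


Formula: throughput = requests / seconds
throughput = 136851899 / 7200
throughput = 19007.21 requests/second

19007.21 requests/second


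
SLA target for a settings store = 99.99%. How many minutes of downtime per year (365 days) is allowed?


Formula: allowed downtime = period * (100 - SLA) / 100
Period (year (365 days)) = 525600 minutes
Unavailability fraction = (100 - 99.99) / 100
Allowed downtime = 525600 * (100 - 99.99) / 100
Allowed downtime = 52.56 minutes

52.56 minutes


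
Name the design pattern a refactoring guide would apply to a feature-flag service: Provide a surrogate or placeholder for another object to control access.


This matches the Proxy pattern

Proxy


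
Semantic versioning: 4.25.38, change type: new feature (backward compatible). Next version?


Current: 4.25.38
Change category: 'new feature (backward compatible)' → minor bump
SemVer rule: minor bump → increment MINOR, reset PATCH to 0 (MAJOR unchanged)
New: 4.26.0

4.26.0


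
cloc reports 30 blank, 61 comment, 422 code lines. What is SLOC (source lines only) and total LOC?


Total LOC = blank + comment + code
Total LOC = 30 + 61 + 422 = 513
SLOC (source only) = code = 422

Total LOC: 513, SLOC: 422


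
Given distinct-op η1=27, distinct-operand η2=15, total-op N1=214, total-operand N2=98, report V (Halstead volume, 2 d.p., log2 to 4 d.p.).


Formula: V = N * log2(η), where N = N1 + N2 and η = η1 + η2
η = 27 + 15 = 42
N = 214 + 98 = 312
log2(42) ≈ 5.3923
V = 312 * 5.3923 = 1682.40

1682.40


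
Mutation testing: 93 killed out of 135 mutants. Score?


Mutation score = killed / total * 100
Mutation score = 93 / 135 * 100
Mutation score = 68.89%

68.89%


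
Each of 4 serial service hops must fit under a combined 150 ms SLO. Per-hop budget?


Formula: per_stage = total_budget / stages
per_stage = 150 / 4
per_stage = 37.5 ms

37.5 ms


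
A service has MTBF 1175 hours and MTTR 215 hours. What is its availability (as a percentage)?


Availability = MTBF / (MTBF + MTTR)
Availability = 1175 / (1175 + 215)
Availability = 1175 / 1390
Availability = 84.5324%

84.5324%


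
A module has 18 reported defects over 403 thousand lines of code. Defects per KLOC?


Defect density = defects / KLOC
Defect density = 18 / 403
Defect density = 0.045 defects/KLOC

0.045 defects/KLOC


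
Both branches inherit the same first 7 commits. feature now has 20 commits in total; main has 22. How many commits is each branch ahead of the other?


Common ancestor: commit #7
feature commits after divergence: 20 - 7 = 13
main commits after divergence: 22 - 7 = 15
feature is 13 commits ahead of main
main is 15 commits ahead of feature

feature ahead: 13, main ahead: 15


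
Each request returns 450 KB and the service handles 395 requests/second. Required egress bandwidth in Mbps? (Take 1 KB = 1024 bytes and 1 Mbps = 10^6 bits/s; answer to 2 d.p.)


Formula: Mbps = payload_bytes * RPS * 8 / 1e6
Payload per request = 450 KB = 450 * 1024 = 460800 bytes
Total bytes/sec = 460800 * 395 = 182016000
Total bits/sec = 182016000 * 8 = 1456128000
Mbps = 1456128000 / 1e6 = 1456.13

1456.13 Mbps


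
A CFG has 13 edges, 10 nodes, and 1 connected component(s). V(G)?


Formula: V(G) = E - N + 2P
V(G) = 13 - 10 + 2*1
V(G) = 3 + 2
V(G) = 5

5


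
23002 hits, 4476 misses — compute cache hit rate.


Formula: hit rate = hits / (hits + misses) * 100
hit rate = 23002 / (23002 + 4476) * 100
hit rate = 23002 / 27478 * 100
hit rate = 83.71%

83.71%


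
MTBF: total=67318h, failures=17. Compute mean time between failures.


Formula: MTBF = Total operating time / Number of failures
MTBF = 67318 / 17
MTBF = 3959.88 hours

3959.88 hours


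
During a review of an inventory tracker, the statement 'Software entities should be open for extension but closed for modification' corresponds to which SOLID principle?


This describes the Open/Closed Principle (OCP)

Open/Closed Principle (OCP)


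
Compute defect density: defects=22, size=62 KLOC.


Defect density = defects / KLOC
Defect density = 22 / 62
Defect density = 0.355 defects/KLOC

0.355 defects/KLOC


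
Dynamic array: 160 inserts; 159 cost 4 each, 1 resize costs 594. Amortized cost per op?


Formula: Amortized cost = Total cost / Operations
Total cost = (159 * 4) + (1 * 594)
Total cost = 636 + 594 = 1230
Amortized = 1230 / 160 = 7.6875

7.6875


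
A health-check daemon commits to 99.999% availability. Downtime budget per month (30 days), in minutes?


Formula: allowed downtime = period * (100 - SLA) / 100
Period (month (30 days)) = 43200 minutes
Unavailability fraction = (100 - 99.999) / 100
Allowed downtime = 43200 * (100 - 99.999) / 100
Allowed downtime = 0.432 minutes

0.432 minutes


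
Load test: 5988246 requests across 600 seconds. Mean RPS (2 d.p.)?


Formula: throughput = requests / seconds
throughput = 5988246 / 600
throughput = 9980.41 requests/second

9980.41 requests/second


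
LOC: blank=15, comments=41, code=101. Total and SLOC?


Total LOC = blank + comment + code
Total LOC = 15 + 41 + 101 = 157
SLOC (source only) = code = 101

Total LOC: 157, SLOC: 101


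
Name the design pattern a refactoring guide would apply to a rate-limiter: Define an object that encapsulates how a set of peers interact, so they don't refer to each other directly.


This matches the Mediator pattern

Mediator


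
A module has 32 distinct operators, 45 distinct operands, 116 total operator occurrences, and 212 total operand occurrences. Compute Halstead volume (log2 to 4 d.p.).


Formula: V = N * log2(η), where N = N1 + N2 and η = η1 + η2
η = 32 + 45 = 77
N = 116 + 212 = 328
log2(77) ≈ 6.2668
V = 328 * 6.2668 = 2055.51

2055.51


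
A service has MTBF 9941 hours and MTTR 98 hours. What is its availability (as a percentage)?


Availability = MTBF / (MTBF + MTTR)
Availability = 9941 / (9941 + 98)
Availability = 9941 / 10039
Availability = 99.0238%

99.0238%


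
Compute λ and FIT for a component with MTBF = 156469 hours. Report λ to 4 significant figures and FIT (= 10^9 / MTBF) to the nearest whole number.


Formula: λ = 1 / MTBF; FIT = λ × 1e9 = 1e9 / MTBF
λ = 1 / 156469 ≈ 6.391e-06 failures/hour
FIT = 1e9 / 156469 ≈ 6391 failures per 1e9 hours (nearest whole number)

λ = 6.391e-06 /h, FIT = 6391


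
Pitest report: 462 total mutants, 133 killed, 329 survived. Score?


Mutation score = killed / total * 100
Mutation score = 133 / 462 * 100
Mutation score = 28.79%

28.79%


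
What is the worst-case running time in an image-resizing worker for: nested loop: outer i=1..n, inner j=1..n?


Reasoning: n iterations times n iterations
Complexity: O(n^2)

O(n^2)


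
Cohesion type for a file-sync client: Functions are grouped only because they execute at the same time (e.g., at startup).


Reasoning: Related by timing only
Type: Temporal cohesion

Temporal cohesion


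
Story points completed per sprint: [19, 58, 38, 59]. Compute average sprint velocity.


Formula: Avg velocity = Total points / Number of sprints
Points: [19, 58, 38, 59]
Sum = 19 + 58 + 38 + 59 = 174
Avg velocity = 174 / 4 = 43.5 points/sprint

43.5 points/sprint


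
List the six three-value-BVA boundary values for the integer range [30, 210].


Range: [30, 210]
Boundaries: just below min, min, min+1, max-1, max, just above max
Values: [29, 30, 31, 209, 210, 211]

[29, 30, 31, 209, 210, 211]


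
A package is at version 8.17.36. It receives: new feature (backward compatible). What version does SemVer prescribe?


Current: 8.17.36
Change category: 'new feature (backward compatible)' → minor bump
SemVer rule: minor bump → increment MINOR, reset PATCH to 0 (MAJOR unchanged)
New: 8.18.0

8.18.0


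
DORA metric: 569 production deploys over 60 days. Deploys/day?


Formula: deployments per day = releases / days
= 569 / 60
= 9.483 deploys/day
(equivalently, 66.38 deploys/week)

9.483 deploys/day


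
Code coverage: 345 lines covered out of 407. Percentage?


Coverage = covered / total * 100
Coverage = 345 / 407 * 100
Coverage = 84.77%

84.77%


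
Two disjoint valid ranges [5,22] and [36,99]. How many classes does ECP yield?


Valid ranges: [5,22] and [36,99]
Class 1: x < 5 — invalid
Class 2: 5 ≤ x ≤ 22 — valid
Class 3: 22 < x < 36 — invalid (gap between ranges)
Class 4: 36 ≤ x ≤ 99 — valid
Class 5: x > 99 — invalid
Total equivalence classes: 5

5 equivalence classes


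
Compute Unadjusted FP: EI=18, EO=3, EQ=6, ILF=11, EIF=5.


UFP = EI*4 + EO*5 + EQ*4 + ILF*10 + EIF*7
UFP = 18*4 + 3*5 + 6*4 + 11*10 + 5*7
UFP = 72 + 15 + 24 + 110 + 35
UFP = 256

256


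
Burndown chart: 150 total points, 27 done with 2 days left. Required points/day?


Formula: Required rate = Remaining points / Days left
Remaining = 150 - 27 = 123 points
Required rate = 123 / 2 = 61.5 points/day

61.5 points/day


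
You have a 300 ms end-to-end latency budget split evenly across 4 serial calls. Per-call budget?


Formula: per_stage = total_budget / stages
per_stage = 300 / 4
per_stage = 75.0 ms

75.0 ms


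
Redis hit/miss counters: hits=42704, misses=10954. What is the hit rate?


Formula: hit rate = hits / (hits + misses) * 100
hit rate = 42704 / (42704 + 10954) * 100
hit rate = 42704 / 53658 * 100
hit rate = 79.59%

79.59%


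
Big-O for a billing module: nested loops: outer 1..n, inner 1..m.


Reasoning: product of independent bounds
Complexity: O(n*m)

O(n*m)


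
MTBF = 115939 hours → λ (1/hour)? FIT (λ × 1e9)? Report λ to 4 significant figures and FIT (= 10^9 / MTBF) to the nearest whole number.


Formula: λ = 1 / MTBF; FIT = λ × 1e9 = 1e9 / MTBF
λ = 1 / 115939 ≈ 8.625e-06 failures/hour
FIT = 1e9 / 115939 ≈ 8625 failures per 1e9 hours (nearest whole number)

λ = 8.625e-06 /h, FIT = 8625


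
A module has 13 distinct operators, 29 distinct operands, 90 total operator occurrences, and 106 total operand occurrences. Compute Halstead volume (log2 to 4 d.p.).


Formula: V = N * log2(η), where N = N1 + N2 and η = η1 + η2
η = 13 + 29 = 42
N = 90 + 106 = 196
log2(42) ≈ 5.3923
V = 196 * 5.3923 = 1056.89

1056.89


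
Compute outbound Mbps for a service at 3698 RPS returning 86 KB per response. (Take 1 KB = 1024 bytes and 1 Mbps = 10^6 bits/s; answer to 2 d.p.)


Formula: Mbps = payload_bytes * RPS * 8 / 1e6
Payload per request = 86 KB = 86 * 1024 = 88064 bytes
Total bytes/sec = 88064 * 3698 = 325660672
Total bits/sec = 325660672 * 8 = 2605285376
Mbps = 2605285376 / 1e6 = 2605.29

2605.29 Mbps


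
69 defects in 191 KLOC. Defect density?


Defect density = defects / KLOC
Defect density = 69 / 191
Defect density = 0.361 defects/KLOC

0.361 defects/KLOC


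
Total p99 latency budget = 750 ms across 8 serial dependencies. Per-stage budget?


Formula: per_stage = total_budget / stages
per_stage = 750 / 8
per_stage = 93.75 ms

93.75 ms


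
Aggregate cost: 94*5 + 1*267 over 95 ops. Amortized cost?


Formula: Amortized cost = Total cost / Operations
Total cost = (94 * 5) + (1 * 267)
Total cost = 470 + 267 = 737
Amortized = 737 / 95 = 7.7579

7.7579


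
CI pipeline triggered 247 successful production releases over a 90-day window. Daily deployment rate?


Formula: deployments per day = releases / days
= 247 / 90
= 2.744 deploys/day
(equivalently, 19.21 deploys/week)

2.744 deploys/day


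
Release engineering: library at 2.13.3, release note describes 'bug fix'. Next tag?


Current: 2.13.3
Change category: 'bug fix' → patch bump
SemVer rule: patch bump → increment PATCH (MAJOR and MINOR unchanged)
New: 2.13.4

2.13.4


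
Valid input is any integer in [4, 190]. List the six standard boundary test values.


Range: [4, 190]
Boundaries: just below min, min, min+1, max-1, max, just above max
Values: [3, 4, 5, 189, 190, 191]

[3, 4, 5, 189, 190, 191]


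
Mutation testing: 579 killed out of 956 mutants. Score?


Mutation score = killed / total * 100
Mutation score = 579 / 956 * 100
Mutation score = 60.56%

60.56%


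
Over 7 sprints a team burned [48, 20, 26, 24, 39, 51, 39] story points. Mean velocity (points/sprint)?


Formula: Avg velocity = Total points / Number of sprints
Points: [48, 20, 26, 24, 39, 51, 39]
Sum = 48 + 20 + 26 + 24 + 39 + 51 + 39 = 247
Avg velocity = 247 / 7 = 35.29 points/sprint

35.29 points/sprint


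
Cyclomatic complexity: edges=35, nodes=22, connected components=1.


Formula: V(G) = E - N + 2P
V(G) = 35 - 22 + 2*1
V(G) = 13 + 2
V(G) = 15

15


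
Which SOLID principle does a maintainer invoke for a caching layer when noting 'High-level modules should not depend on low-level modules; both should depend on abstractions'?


This describes the Dependency Inversion Principle (DIP)

Dependency Inversion Principle (DIP)


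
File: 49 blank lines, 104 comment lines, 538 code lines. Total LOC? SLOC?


Total LOC = blank + comment + code
Total LOC = 49 + 104 + 538 = 691
SLOC (source only) = code = 538

Total LOC: 691, SLOC: 538


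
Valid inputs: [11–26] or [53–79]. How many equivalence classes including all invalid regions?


Valid ranges: [11,26] and [53,79]
Class 1: x < 11 — invalid
Class 2: 11 ≤ x ≤ 26 — valid
Class 3: 26 < x < 53 — invalid (gap between ranges)
Class 4: 53 ≤ x ≤ 79 — valid
Class 5: x > 79 — invalid
Total equivalence classes: 5

5 equivalence classes


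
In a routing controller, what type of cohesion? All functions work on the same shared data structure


Reasoning: Functions share data
Type: Communicational cohesion

Communicational cohesion


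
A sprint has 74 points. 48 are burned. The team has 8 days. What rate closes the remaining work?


Formula: Required rate = Remaining points / Days left
Remaining = 74 - 48 = 26 points
Required rate = 26 / 8 = 3.25 points/day

3.25 points/day


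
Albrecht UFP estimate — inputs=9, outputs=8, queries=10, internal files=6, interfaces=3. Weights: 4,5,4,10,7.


UFP = EI*4 + EO*5 + EQ*4 + ILF*10 + EIF*7
UFP = 9*4 + 8*5 + 10*4 + 6*10 + 3*7
UFP = 36 + 40 + 40 + 60 + 21
UFP = 197

197


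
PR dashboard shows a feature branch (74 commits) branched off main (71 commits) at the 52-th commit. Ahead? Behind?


Common ancestor: commit #52
feature commits after divergence: 74 - 52 = 22
main commits after divergence: 71 - 52 = 19
feature is 22 commits ahead of main
main is 19 commits ahead of feature

feature ahead: 22, main ahead: 19


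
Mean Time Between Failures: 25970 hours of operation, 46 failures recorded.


Formula: MTBF = Total operating time / Number of failures
MTBF = 25970 / 46
MTBF = 564.57 hours

564.57 hours


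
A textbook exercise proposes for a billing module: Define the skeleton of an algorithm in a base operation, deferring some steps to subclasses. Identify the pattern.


This matches the Template Method pattern

Template Method


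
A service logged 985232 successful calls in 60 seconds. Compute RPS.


Formula: throughput = requests / seconds
throughput = 985232 / 60
throughput = 16420.53 requests/second

16420.53 requests/second


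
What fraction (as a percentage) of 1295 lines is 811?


Coverage = covered / total * 100
Coverage = 811 / 1295 * 100
Coverage = 62.63%

62.63%


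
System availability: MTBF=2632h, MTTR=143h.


Availability = MTBF / (MTBF + MTTR)
Availability = 2632 / (2632 + 143)
Availability = 2632 / 2775
Availability = 94.8468%

94.8468%


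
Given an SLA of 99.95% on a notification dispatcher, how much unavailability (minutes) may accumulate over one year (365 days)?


Formula: allowed downtime = period * (100 - SLA) / 100
Period (year (365 days)) = 525600 minutes
Unavailability fraction = (100 - 99.95) / 100
Allowed downtime = 525600 * (100 - 99.95) / 100
Allowed downtime = 262.8 minutes

262.8 minutes


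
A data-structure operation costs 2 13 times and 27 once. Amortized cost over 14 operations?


Formula: Amortized cost = Total cost / Operations
Total cost = (13 * 2) + (1 * 27)
Total cost = 26 + 27 = 53
Amortized = 53 / 14 = 3.7857

3.7857


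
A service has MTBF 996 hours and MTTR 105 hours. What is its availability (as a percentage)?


Availability = MTBF / (MTBF + MTTR)
Availability = 996 / (996 + 105)
Availability = 996 / 1101
Availability = 90.4632%

90.4632%


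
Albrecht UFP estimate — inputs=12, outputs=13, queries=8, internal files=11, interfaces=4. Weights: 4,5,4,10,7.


UFP = EI*4 + EO*5 + EQ*4 + ILF*10 + EIF*7
UFP = 12*4 + 13*5 + 8*4 + 11*10 + 4*7
UFP = 48 + 65 + 32 + 110 + 28
UFP = 283

283


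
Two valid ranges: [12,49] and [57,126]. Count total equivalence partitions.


Valid ranges: [12,49] and [57,126]
Class 1: x < 12 — invalid
Class 2: 12 ≤ x ≤ 49 — valid
Class 3: 49 < x < 57 — invalid (gap between ranges)
Class 4: 57 ≤ x ≤ 126 — valid
Class 5: x > 126 — invalid
Total equivalence classes: 5

5 equivalence classes


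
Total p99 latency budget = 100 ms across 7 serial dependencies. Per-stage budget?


Formula: per_stage = total_budget / stages
per_stage = 100 / 7
per_stage = 14.29 ms

14.29 ms


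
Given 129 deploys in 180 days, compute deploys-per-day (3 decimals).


Formula: deployments per day = releases / days
= 129 / 180
= 0.717 deploys/day
(equivalently, 5.02 deploys/week)

0.717 deploys/day


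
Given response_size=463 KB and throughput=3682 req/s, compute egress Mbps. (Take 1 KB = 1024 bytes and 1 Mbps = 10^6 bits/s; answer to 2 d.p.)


Formula: Mbps = payload_bytes * RPS * 8 / 1e6
Payload per request = 463 KB = 463 * 1024 = 474112 bytes
Total bytes/sec = 474112 * 3682 = 1745680384
Total bits/sec = 1745680384 * 8 = 13965443072
Mbps = 13965443072 / 1e6 = 13965.44

13965.44 Mbps


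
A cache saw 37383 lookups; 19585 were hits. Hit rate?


Formula: hit rate = hits / (hits + misses) * 100
hit rate = 19585 / (19585 + 17798) * 100
hit rate = 19585 / 37383 * 100
hit rate = 52.39%

52.39%


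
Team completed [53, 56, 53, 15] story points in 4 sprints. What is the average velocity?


Formula: Avg velocity = Total points / Number of sprints
Points: [53, 56, 53, 15]
Sum = 53 + 56 + 53 + 15 = 177
Avg velocity = 177 / 4 = 44.25 points/sprint

44.25 points/sprint


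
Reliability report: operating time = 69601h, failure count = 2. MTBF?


Formula: MTBF = Total operating time / Number of failures
MTBF = 69601 / 2
MTBF = 34800.5 hours

34800.5 hours


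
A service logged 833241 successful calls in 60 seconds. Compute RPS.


Formula: throughput = requests / seconds
throughput = 833241 / 60
throughput = 13887.35 requests/second

13887.35 requests/second


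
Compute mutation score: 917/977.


Mutation score = killed / total * 100
Mutation score = 917 / 977 * 100
Mutation score = 93.86%

93.86%


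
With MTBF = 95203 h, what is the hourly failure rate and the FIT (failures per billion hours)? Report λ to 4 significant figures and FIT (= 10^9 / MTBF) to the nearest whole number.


Formula: λ = 1 / MTBF; FIT = λ × 1e9 = 1e9 / MTBF
λ = 1 / 95203 ≈ 1.050e-05 failures/hour
FIT = 1e9 / 95203 ≈ 10504 failures per 1e9 hours (nearest whole number)

λ = 1.050e-05 /h, FIT = 10504


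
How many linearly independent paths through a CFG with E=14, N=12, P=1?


Formula: V(G) = E - N + 2P
V(G) = 14 - 12 + 2*1
V(G) = 2 + 2
V(G) = 4

4


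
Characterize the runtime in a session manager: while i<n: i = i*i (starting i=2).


Reasoning: squaring drives double-exponential growth; iterations ~ log log n
Complexity: O(log log n)

O(log log n)


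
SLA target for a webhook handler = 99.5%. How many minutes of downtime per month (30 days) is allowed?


Formula: allowed downtime = period * (100 - SLA) / 100
Period (month (30 days)) = 43200 minutes
Unavailability fraction = (100 - 99.5) / 100
Allowed downtime = 43200 * (100 - 99.5) / 100
Allowed downtime = 216.0 minutes

216.0 minutes


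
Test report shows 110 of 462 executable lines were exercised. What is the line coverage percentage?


Coverage = covered / total * 100
Coverage = 110 / 462 * 100
Coverage = 23.81%

23.81%


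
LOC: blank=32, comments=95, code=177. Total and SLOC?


Total LOC = blank + comment + code
Total LOC = 32 + 95 + 177 = 304
SLOC (source only) = code = 177

Total LOC: 304, SLOC: 177


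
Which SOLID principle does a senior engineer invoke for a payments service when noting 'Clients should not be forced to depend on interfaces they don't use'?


This describes the Interface Segregation Principle (ISP)

Interface Segregation Principle (ISP)


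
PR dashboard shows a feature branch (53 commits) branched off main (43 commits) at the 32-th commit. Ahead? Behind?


Common ancestor: commit #32
feature commits after divergence: 53 - 32 = 21
main commits after divergence: 43 - 32 = 11
feature is 21 commits ahead of main
main is 11 commits ahead of feature

feature ahead: 21, main ahead: 11


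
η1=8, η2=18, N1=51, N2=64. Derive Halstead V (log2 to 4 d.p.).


Formula: V = N * log2(η), where N = N1 + N2 and η = η1 + η2
η = 8 + 18 = 26
N = 51 + 64 = 115
log2(26) ≈ 4.7004
V = 115 * 4.7004 = 540.55

540.55


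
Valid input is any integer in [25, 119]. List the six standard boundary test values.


Range: [25, 119]
Boundaries: just below min, min, min+1, max-1, max, just above max
Values: [24, 25, 26, 118, 119, 120]

[24, 25, 26, 118, 119, 120]


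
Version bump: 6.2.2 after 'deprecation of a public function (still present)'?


Current: 6.2.2
Change category: 'deprecation of a public function (still present)' → minor bump
SemVer rule: minor bump → increment MINOR, reset PATCH to 0 (MAJOR unchanged)
New: 6.3.0

6.3.0


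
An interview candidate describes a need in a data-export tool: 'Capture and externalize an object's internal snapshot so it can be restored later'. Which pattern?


This matches the Memento pattern

Memento


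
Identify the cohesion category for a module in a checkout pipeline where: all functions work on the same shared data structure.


Reasoning: Functions share data
Type: Communicational cohesion

Communicational cohesion


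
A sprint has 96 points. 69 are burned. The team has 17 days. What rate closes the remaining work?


Formula: Required rate = Remaining points / Days left
Remaining = 96 - 69 = 27 points
Required rate = 27 / 17 = 1.59 points/day

1.59 points/day


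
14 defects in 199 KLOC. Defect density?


Defect density = defects / KLOC
Defect density = 14 / 199
Defect density = 0.07 defects/KLOC

0.07 defects/KLOC


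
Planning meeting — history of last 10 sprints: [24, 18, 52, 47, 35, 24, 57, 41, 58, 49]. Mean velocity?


Formula: Avg velocity = Total points / Number of sprints
Points: [24, 18, 52, 47, 35, 24, 57, 41, 58, 49]
Sum = 24 + 18 + 52 + 47 + 35 + 24 + 57 + 41 + 58 + 49 = 405
Avg velocity = 405 / 10 = 40.5 points/sprint

40.5 points/sprint


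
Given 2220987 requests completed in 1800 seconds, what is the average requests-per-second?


Formula: throughput = requests / seconds
throughput = 2220987 / 1800
throughput = 1233.88 requests/second

1233.88 requests/second


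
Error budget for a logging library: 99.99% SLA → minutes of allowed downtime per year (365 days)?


Formula: allowed downtime = period * (100 - SLA) / 100
Period (year (365 days)) = 525600 minutes
Unavailability fraction = (100 - 99.99) / 100
Allowed downtime = 525600 * (100 - 99.99) / 100
Allowed downtime = 52.56 minutes

52.56 minutes


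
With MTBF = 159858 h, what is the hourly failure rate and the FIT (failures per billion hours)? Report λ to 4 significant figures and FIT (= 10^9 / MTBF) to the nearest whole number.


Formula: λ = 1 / MTBF; FIT = λ × 1e9 = 1e9 / MTBF
λ = 1 / 159858 ≈ 6.256e-06 failures/hour
FIT = 1e9 / 159858 ≈ 6256 failures per 1e9 hours (nearest whole number)

λ = 6.256e-06 /h, FIT = 6256


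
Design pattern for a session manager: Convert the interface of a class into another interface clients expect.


This matches the Adapter pattern

Adapter


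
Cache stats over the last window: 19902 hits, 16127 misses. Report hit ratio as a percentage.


Formula: hit rate = hits / (hits + misses) * 100
hit rate = 19902 / (19902 + 16127) * 100
hit rate = 19902 / 36029 * 100
hit rate = 55.24%

55.24%


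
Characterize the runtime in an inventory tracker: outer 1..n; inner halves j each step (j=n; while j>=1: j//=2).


Reasoning: n times log n
Complexity: O(n log n)

O(n log n)


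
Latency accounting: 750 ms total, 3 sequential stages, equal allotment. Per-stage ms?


Formula: per_stage = total_budget / stages
per_stage = 750 / 3
per_stage = 250.0 ms

250.0 ms


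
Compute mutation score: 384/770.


Mutation score = killed / total * 100
Mutation score = 384 / 770 * 100
Mutation score = 49.87%

49.87%


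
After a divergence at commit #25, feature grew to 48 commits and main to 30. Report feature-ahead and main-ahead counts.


Common ancestor: commit #25
feature commits after divergence: 48 - 25 = 23
main commits after divergence: 30 - 25 = 5
feature is 23 commits ahead of main
main is 5 commits ahead of feature

feature ahead: 23, main ahead: 5


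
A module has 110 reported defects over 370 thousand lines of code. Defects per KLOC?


Defect density = defects / KLOC
Defect density = 110 / 370
Defect density = 0.297 defects/KLOC

0.297 defects/KLOC


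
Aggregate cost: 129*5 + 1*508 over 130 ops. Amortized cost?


Formula: Amortized cost = Total cost / Operations
Total cost = (129 * 5) + (1 * 508)
Total cost = 645 + 508 = 1153
Amortized = 1153 / 130 = 8.8692

8.8692


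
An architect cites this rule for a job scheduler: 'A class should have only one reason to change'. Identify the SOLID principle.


This describes the Single Responsibility Principle (SRP)

Single Responsibility Principle (SRP)


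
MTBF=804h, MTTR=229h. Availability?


Availability = MTBF / (MTBF + MTTR)
Availability = 804 / (804 + 229)
Availability = 804 / 1033
Availability = 77.8316%

77.8316%


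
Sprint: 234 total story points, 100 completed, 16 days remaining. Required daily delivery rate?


Formula: Required rate = Remaining points / Days left
Remaining = 234 - 100 = 134 points
Required rate = 134 / 16 = 8.38 points/day

8.38 points/day


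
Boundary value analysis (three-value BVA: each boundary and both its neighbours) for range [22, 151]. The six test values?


Range: [22, 151]
Boundaries: just below min, min, min+1, max-1, max, just above max
Values: [21, 22, 23, 150, 151, 152]

[21, 22, 23, 150, 151, 152]


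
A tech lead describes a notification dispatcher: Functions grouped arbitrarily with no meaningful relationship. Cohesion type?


Reasoning: Worst: random grouping
Type: Coincidental cohesion

Coincidental cohesion


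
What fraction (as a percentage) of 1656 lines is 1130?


Coverage = covered / total * 100
Coverage = 1130 / 1656 * 100
Coverage = 68.24%

68.24%


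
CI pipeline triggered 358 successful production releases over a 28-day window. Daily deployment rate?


Formula: deployments per day = releases / days
= 358 / 28
= 12.786 deploys/day
(equivalently, 89.5 deploys/week)

12.786 deploys/day


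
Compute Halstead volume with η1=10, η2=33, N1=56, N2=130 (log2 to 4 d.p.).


Formula: V = N * log2(η), where N = N1 + N2 and η = η1 + η2
η = 10 + 33 = 43
N = 56 + 130 = 186
log2(43) ≈ 5.4263
V = 186 * 5.4263 = 1009.29

1009.29


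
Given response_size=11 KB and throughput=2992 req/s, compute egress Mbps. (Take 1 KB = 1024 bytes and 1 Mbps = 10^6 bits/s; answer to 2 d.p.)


Formula: Mbps = payload_bytes * RPS * 8 / 1e6
Payload per request = 11 KB = 11 * 1024 = 11264 bytes
Total bytes/sec = 11264 * 2992 = 33701888
Total bits/sec = 33701888 * 8 = 269615104
Mbps = 269615104 / 1e6 = 269.62

269.62 Mbps


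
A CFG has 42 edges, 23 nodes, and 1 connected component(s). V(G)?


Formula: V(G) = E - N + 2P
V(G) = 42 - 23 + 2*1
V(G) = 19 + 2
V(G) = 21

21


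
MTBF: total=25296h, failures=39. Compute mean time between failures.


Formula: MTBF = Total operating time / Number of failures
MTBF = 25296 / 39
MTBF = 648.62 hours

648.62 hours


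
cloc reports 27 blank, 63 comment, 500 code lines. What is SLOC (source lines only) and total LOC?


Total LOC = blank + comment + code
Total LOC = 27 + 63 + 500 = 590
SLOC (source only) = code = 500

Total LOC: 590, SLOC: 500


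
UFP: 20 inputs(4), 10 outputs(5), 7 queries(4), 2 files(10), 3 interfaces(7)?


UFP = EI*4 + EO*5 + EQ*4 + ILF*10 + EIF*7
UFP = 20*4 + 10*5 + 7*4 + 2*10 + 3*7
UFP = 80 + 50 + 28 + 20 + 21
UFP = 199

199


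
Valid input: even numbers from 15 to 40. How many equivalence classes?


Constraint: even integers in [15, 40]
Class 1: x < 15 — out-of-range invalid
Class 2: x in [15,40] but odd — wrong type invalid
Class 3: x in [15,40] and even — valid
Class 4: x > 40 — out-of-range invalid
Total equivalence classes: 4

4 equivalence classes


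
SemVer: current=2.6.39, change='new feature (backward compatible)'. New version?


Current: 2.6.39
Change category: 'new feature (backward compatible)' → minor bump
SemVer rule: minor bump → increment MINOR, reset PATCH to 0 (MAJOR unchanged)
New: 2.7.0

2.7.0


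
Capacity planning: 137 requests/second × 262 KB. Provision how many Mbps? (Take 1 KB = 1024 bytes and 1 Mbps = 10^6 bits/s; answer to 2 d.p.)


Formula: Mbps = payload_bytes * RPS * 8 / 1e6
Payload per request = 262 KB = 262 * 1024 = 268288 bytes
Total bytes/sec = 268288 * 137 = 36755456
Total bits/sec = 36755456 * 8 = 294043648
Mbps = 294043648 / 1e6 = 294.04

294.04 Mbps


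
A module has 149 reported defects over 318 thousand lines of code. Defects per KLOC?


Defect density = defects / KLOC
Defect density = 149 / 318
Defect density = 0.469 defects/KLOC

0.469 defects/KLOC


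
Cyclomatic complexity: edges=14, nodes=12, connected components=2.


Formula: V(G) = E - N + 2P
V(G) = 14 - 12 + 2*2
V(G) = 2 + 4
V(G) = 6

6


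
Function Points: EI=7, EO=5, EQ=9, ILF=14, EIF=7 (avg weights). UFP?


UFP = EI*4 + EO*5 + EQ*4 + ILF*10 + EIF*7
UFP = 7*4 + 5*5 + 9*4 + 14*10 + 7*7
UFP = 28 + 25 + 36 + 140 + 49
UFP = 278

278


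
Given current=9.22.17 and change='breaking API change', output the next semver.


Current: 9.22.17
Change category: 'breaking API change' → major bump
SemVer rule: major bump → increment MAJOR, reset MINOR and PATCH to 0
New: 10.0.0

10.0.0


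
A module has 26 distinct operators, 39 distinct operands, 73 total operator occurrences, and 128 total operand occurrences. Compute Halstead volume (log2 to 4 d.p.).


Formula: V = N * log2(η), where N = N1 + N2 and η = η1 + η2
η = 26 + 39 = 65
N = 73 + 128 = 201
log2(65) ≈ 6.0224
V = 201 * 6.0224 = 1210.50

1210.50


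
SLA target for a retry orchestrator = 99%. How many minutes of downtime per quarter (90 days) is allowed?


Formula: allowed downtime = period * (100 - SLA) / 100
Period (quarter (90 days)) = 129600 minutes
Unavailability fraction = (100 - 99.0) / 100
Allowed downtime = 129600 * (100 - 99.0) / 100
Allowed downtime = 1296.0 minutes

1296.0 minutes


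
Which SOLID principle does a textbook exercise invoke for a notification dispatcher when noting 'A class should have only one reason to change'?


This describes the Single Responsibility Principle (SRP)

Single Responsibility Principle (SRP)


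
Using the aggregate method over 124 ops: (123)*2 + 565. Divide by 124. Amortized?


Formula: Amortized cost = Total cost / Operations
Total cost = (123 * 2) + (1 * 565)
Total cost = 246 + 565 = 811
Amortized = 811 / 124 = 6.5403

6.5403


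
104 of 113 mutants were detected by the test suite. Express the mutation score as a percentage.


Mutation score = killed / total * 100
Mutation score = 104 / 113 * 100
Mutation score = 92.04%

92.04%


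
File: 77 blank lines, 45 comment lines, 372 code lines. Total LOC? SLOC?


Total LOC = blank + comment + code
Total LOC = 77 + 45 + 372 = 494
SLOC (source only) = code = 372

Total LOC: 494, SLOC: 372


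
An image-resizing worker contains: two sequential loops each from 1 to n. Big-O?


Reasoning: sequential dominates: O(n) + O(n) = O(n)
Complexity: O(n)

O(n)


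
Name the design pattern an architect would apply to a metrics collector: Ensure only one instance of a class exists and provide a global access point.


This matches the Singleton pattern

Singleton


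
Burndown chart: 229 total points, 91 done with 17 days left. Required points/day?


Formula: Required rate = Remaining points / Days left
Remaining = 229 - 91 = 138 points
Required rate = 138 / 17 = 8.12 points/day

8.12 points/day


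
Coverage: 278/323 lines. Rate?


Coverage = covered / total * 100
Coverage = 278 / 323 * 100
Coverage = 86.07%

86.07%


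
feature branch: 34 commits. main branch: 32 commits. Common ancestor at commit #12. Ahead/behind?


Common ancestor: commit #12
feature commits after divergence: 34 - 12 = 22
main commits after divergence: 32 - 12 = 20
feature is 22 commits ahead of main
main is 20 commits ahead of feature

feature ahead: 22, main ahead: 20


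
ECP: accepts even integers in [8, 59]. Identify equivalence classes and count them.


Constraint: even integers in [8, 59]
Class 1: x < 8 — out-of-range invalid
Class 2: x in [8,59] but odd — wrong type invalid
Class 3: x in [8,59] and even — valid
Class 4: x > 59 — out-of-range invalid
Total equivalence classes: 4

4 equivalence classes


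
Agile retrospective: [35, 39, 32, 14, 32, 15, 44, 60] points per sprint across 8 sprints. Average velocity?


Formula: Avg velocity = Total points / Number of sprints
Points: [35, 39, 32, 14, 32, 15, 44, 60]
Sum = 35 + 39 + 32 + 14 + 32 + 15 + 44 + 60 = 271
Avg velocity = 271 / 8 = 33.88 points/sprint

33.88 points/sprint


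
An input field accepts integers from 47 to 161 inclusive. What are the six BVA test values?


Range: [47, 161]
Boundaries: just below min, min, min+1, max-1, max, just above max
Values: [46, 47, 48, 160, 161, 162]

[46, 47, 48, 160, 161, 162]


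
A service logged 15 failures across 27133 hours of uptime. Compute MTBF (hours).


Formula: MTBF = Total operating time / Number of failures
MTBF = 27133 / 15
MTBF = 1808.87 hours

1808.87 hours


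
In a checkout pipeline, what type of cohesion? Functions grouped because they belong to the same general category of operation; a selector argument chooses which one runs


Reasoning: Grouped by category of activity, not by data or sequence
Type: Logical cohesion

Logical cohesion


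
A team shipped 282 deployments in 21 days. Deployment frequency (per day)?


Formula: deployments per day = releases / days
= 282 / 21
= 13.429 deploys/day
(equivalently, 94.0 deploys/week)

13.429 deploys/day


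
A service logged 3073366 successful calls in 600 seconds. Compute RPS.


Formula: throughput = requests / seconds
throughput = 3073366 / 600
throughput = 5122.28 requests/second

5122.28 requests/second


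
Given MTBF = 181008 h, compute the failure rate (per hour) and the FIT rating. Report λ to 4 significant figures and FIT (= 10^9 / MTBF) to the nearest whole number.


Formula: λ = 1 / MTBF; FIT = λ × 1e9 = 1e9 / MTBF
λ = 1 / 181008 ≈ 5.525e-06 failures/hour
FIT = 1e9 / 181008 ≈ 5525 failures per 1e9 hours (nearest whole number)

λ = 5.525e-06 /h, FIT = 5525
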